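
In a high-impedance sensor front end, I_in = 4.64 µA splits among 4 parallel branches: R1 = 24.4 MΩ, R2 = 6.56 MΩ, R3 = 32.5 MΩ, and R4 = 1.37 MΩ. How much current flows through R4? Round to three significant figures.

I ≈ 3.55 µA

Conductances: ΣG = 1/24.4 + 1/6.56 + 1/32.5 + 1/1.37 = 0.9541 (1/MΩ).
R4 takes the fraction G_k/ΣG = 0.7299/0.9541 = 0.7650, so I = 4.64 × 0.7650 = 3.550 µA.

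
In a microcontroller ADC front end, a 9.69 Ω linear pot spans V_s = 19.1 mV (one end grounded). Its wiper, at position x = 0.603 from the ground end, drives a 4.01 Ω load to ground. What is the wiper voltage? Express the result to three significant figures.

V_out ≈ 7.30 mV

Split the track: R_lower = x·R_p = 5.843 Ω, R_upper = (1−x)·R_p = 3.847 Ω.
(x·R_p) ‖ R_L = 2.378 Ω.
Loaded-divider output: V_out = 19.1 × 0.3820 = 7.296 mV.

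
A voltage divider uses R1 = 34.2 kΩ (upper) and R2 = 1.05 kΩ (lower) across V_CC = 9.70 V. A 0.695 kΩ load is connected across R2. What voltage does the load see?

The load sits in parallel with R2, giving an effective lower resistance R2' = R2·R_L/(R2+R_L) = 0.4182 kΩ.
Now apply the divider: V_out = 9.70 × 0.01208 = 0.1172 V.

V_out ≈ 0.117 V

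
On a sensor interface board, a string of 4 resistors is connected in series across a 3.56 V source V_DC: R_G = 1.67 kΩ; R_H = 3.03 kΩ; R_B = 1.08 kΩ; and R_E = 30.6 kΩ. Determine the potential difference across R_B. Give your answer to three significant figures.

V ≈ 0.106 V

Series total: ΣR = 1.67 + 3.03 + 1.08 + 30.6 = 36.38 kΩ.
By the voltage-divider rule, V = 3.56 × 1.080/36.38 = 0.1057 V.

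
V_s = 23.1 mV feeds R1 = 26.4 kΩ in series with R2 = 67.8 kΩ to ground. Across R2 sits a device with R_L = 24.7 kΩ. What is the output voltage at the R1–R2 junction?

First combine the lower leg with the load: R2 ‖ R_L = 18.10 kΩ.
Then V_out = V_s · R2'/(R1 + R2') = 23.1 × 18.10/44.50 = 9.397 mV.

V_out ≈ 9.40 mV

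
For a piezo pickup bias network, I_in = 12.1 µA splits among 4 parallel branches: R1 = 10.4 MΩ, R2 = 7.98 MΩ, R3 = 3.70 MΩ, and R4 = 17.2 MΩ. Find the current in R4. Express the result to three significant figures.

I ≈ 1.28 µA

Total conductance ΣG = 1/10.4 + 1/7.98 + 1/3.70 + 1/17.2 = 0.5499 (units of 1/MΩ).
By the current-divider rule, I = I_in · G_k/ΣG = 12.1 × 0.1057 = 1.279 µA.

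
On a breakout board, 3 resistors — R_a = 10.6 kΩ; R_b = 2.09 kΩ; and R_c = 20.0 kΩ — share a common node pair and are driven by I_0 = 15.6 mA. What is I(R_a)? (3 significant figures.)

I ≈ 2.36 mA

Total conductance ΣG = 1/10.6 + 1/2.09 + 1/20.0 = 0.6228 (units of 1/kΩ).
By the current-divider rule, I = I_0 · G_k/ΣG = 15.6 × 0.1515 = 2.363 mA.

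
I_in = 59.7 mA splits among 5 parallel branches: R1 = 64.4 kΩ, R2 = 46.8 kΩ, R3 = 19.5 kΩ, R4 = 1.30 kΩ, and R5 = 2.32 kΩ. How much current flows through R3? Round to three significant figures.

Total conductance ΣG = 1/64.4 + 1/46.8 + 1/19.5 + 1/1.30 + 1/2.32 = 1.288 (units of 1/kΩ).
R3 takes the fraction G_k/ΣG = 0.05128/1.288 = 0.03980, so I = 59.7 × 0.03980 = 2.376 mA.

I ≈ 2.38 mA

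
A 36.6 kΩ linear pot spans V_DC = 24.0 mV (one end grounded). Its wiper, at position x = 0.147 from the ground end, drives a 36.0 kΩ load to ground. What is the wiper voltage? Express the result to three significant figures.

V_out ≈ 3.13 mV

Lower segment x·R_p = 5.380 kΩ; upper segment (1−x)·R_p = 31.22 kΩ.
Lower segment in parallel with the load: 5.380 ‖ 36.0 = 4.681 kΩ.
V_out = 24.0 × 4.681/(31.22 + 4.681) = 3.129 mV.
(Unloaded: V_out = x·V_DC = 3.53 mV.)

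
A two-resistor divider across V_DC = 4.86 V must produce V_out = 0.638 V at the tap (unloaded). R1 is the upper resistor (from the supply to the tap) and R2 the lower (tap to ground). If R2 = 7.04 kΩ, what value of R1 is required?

V_out/V_DC = R2/(R1+R2) = 0.1313.
So R1 = R2 · (V_DC/V_out − 1) = 7.04 × (4.86/0.638 − 1) = 7.04 × 6.618 = 46.59 kΩ.

R1 ≈ 46.6 kΩ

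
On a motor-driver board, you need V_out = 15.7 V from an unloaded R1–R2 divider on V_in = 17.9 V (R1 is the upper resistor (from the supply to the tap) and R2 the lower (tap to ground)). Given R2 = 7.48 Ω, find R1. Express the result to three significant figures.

R1 ≈ 1.05 Ω

Required fraction k = V_out/V_in = 0.8771.
Rearranging, R1 = R2·(1−k)/k = 7.48 × 0.1401 = 1.048 Ω.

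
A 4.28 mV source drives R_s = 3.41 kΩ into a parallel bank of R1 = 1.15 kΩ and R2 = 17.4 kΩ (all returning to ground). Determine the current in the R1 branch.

Parallel bank: R_p = 1/(1/1.15 + 1/17.4) = 1.079 kΩ.
Node voltage V_A = V_in · R_p/(R_s + R_p) = 4.28 × 0.2403 = 1.029 mV.
Branch current I = V_A/R1 = 1.029/1.15 = 0.8944 µA.
(Check via current divider: I_total = 0.9535 µA; share G_k/ΣG = 0.9380 → same result.)

I ≈ 0.894 µA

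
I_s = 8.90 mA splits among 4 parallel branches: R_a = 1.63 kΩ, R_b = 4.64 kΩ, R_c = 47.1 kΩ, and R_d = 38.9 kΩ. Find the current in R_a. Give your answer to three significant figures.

I ≈ 6.23 mA

ΣG = 1/1.63 + 1/4.64 + 1/47.1 + 1/38.9 = 0.8760.
By the current-divider rule, I = I_s · G_k/ΣG = 8.90 × 0.7004 = 6.233 mA.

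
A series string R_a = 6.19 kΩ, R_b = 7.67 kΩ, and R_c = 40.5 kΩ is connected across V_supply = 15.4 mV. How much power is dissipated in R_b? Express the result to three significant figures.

P ≈ 0.616 nW

Series current I = V_supply/ΣR = 15.4/54.36 = 0.2833 µA.
P = I²R = 0.08026 × 7.67 = 0.6156 nW.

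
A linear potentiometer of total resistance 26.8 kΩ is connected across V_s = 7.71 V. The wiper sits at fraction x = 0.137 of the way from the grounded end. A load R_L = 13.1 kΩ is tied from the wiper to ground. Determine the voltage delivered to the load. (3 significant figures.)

V_out ≈ 0.851 V

Lower segment x·R_p = 3.672 kΩ; upper segment (1−x)·R_p = 23.13 kΩ.
Lower segment in parallel with the load: 3.672 ‖ 13.1 = 2.868 kΩ.
V_out = 7.71 × 2.868/(23.13 + 2.868) = 0.8505 V.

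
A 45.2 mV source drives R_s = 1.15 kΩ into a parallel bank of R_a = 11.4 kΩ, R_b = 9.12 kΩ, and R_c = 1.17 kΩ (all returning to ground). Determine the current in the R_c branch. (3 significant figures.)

Equivalent of the parallel group: R_p = 0.9505 kΩ.
Node voltage V_A = V_CC · R_p/(R_s + R_p) = 45.2 × 0.4525 = 20.45 mV.
Branch current I = V_A/R_c = 20.45/1.17 = 17.48 µA.

I ≈ 17.5 µA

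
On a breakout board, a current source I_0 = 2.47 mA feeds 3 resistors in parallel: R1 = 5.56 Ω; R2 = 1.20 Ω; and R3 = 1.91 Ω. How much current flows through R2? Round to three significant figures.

Conductances: ΣG = 1/5.56 + 1/1.20 + 1/1.91 = 1.537 (1/Ω).
By the current-divider rule, I = I_0 · G_k/ΣG = 2.47 × 0.5423 = 1.339 mA.

I ≈ 1.34 mA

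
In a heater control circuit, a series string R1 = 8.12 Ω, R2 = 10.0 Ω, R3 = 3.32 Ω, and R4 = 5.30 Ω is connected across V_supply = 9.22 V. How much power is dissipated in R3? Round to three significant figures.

Series current I = V_supply/ΣR = 9.22/26.74 = 0.3448 A.
P(R3) = I²·R3 = (0.3448)² × 3.32 = 0.3947 W.

P ≈ 0.395 W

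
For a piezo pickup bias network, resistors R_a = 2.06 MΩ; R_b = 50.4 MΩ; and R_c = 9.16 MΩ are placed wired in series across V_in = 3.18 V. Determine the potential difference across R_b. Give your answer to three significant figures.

Series total: ΣR = 2.06 + 50.4 + 9.16 = 61.62 MΩ.
By the voltage-divider rule, V = 3.18 × 50.40/61.62 = 2.601 V.

V ≈ 2.60 V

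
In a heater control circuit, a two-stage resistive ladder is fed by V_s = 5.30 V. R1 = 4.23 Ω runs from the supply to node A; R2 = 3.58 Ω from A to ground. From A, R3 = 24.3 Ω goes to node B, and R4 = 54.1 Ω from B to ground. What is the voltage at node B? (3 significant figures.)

V_B ≈ 1.64 V

The second stage (R3 + R4 = 78.40 Ω) loads node A in parallel with R2.
Effective lower resistance at A: R2 ‖ 78.40 = 3.424 Ω.
First divider: V_A = V_s · 3.424/(4.23 + 3.424) = 2.371 V.
V_B = V_A × 0.6901 = 1.636 V.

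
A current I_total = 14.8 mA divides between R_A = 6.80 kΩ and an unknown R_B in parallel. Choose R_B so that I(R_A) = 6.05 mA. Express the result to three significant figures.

The fraction through R_A equals R_B/(R_A+R_B).
6.05/14.8 = R_B/(R_A + R_B) → R_B = R_A · (0.4088)/(1 − 0.4088) = 6.80 × 0.6914 = 4.702 kΩ.

R_B ≈ 4.70 kΩ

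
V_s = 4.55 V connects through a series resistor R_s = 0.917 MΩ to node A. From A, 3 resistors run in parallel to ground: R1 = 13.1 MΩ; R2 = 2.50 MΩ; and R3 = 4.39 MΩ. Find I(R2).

I ≈ 1.11 µA

Combine the parallel branches: R_p = (1/13.1 + 1/2.50 + 1/4.39)⁻¹ = 1.420 MΩ.
V_A by voltage divider: V_A = 4.55 × 1.420/(0.917 + 1.420) = 2.765 V.
I(R2) = V_A / R2 = 2.765/2.50 = 1.106 µA.
(Equivalently: I_total = 1.947 µA, then current-divider fraction G_k/ΣG = 0.5681.)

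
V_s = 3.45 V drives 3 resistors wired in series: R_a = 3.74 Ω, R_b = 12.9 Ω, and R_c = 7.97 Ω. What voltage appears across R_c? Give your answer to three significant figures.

Total series resistance ΣR = 3.74 + 12.9 + 7.97 = 24.61 Ω.
V = V_s · R/ΣR = 3.45 × 0.3239 = 1.117 V.

V ≈ 1.12 V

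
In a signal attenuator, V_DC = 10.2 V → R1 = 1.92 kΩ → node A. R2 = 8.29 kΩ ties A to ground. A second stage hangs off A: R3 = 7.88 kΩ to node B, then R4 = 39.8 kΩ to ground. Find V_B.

Looking into the second stage from A: R3 + R4 = 47.68 kΩ appears in parallel with R2.
R2 ‖ (R3+R4) = 7.062 kΩ.
First divider: V_A = V_DC · 7.062/(1.92 + 7.062) = 8.020 V.
Stage 2 is unloaded, so V_B = V_A · R4/(R3+R4) = 8.020 × 39.8/47.68 = 6.694 V.

V_B ≈ 6.69 V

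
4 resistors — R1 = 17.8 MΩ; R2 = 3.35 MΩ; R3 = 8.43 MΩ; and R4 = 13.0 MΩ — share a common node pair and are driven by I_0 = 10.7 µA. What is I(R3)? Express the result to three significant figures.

I ≈ 2.31 µA

ΣG = 1/17.8 + 1/3.35 + 1/8.43 + 1/13.0 = 0.5502.
By the current-divider rule, I = I_0 · G_k/ΣG = 10.7 × 0.2156 = 2.307 µA.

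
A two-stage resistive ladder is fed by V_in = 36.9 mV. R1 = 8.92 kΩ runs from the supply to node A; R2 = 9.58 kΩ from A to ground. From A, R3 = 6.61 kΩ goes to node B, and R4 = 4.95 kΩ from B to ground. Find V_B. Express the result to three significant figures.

V_B ≈ 5.85 mV

The second stage (R3 + R4 = 11.56 kΩ) loads node A in parallel with R2.
R2 ‖ (R3+R4) = 5.239 kΩ.
V_A = 36.9 × 5.239/(8.92 + 5.239) = 13.65 mV.
Then the unloaded second divider: V_B = V_A × R4/(R3+R4) = 13.65 × 0.4282 = 5.846 mV.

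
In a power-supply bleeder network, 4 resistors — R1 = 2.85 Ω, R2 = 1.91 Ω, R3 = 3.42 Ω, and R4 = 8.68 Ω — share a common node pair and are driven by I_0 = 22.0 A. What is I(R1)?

I ≈ 6.02 A

Conductances: ΣG = 1/2.85 + 1/1.91 + 1/3.42 + 1/8.68 = 1.282 (1/Ω).
By the current-divider rule, I = I_0 · G_k/ΣG = 22.0 × 0.2737 = 6.021 A.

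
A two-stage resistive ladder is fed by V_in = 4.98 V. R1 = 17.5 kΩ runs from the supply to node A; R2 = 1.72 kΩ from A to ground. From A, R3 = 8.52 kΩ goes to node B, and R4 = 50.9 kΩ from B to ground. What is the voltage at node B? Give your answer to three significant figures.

Node A sees R2 in parallel with the series input of stage 2, R3 + R4 = 59.42 kΩ.
R2 ‖ (R3+R4) = 1.672 kΩ.
V_A = 4.98 × 1.672/(17.5 + 1.672) = 0.4342 V.
V_B = V_A × 0.8566 = 0.3720 V.

V_B ≈ 0.372 V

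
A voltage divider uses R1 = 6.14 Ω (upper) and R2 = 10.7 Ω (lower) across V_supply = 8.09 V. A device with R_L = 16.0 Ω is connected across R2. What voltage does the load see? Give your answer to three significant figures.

First combine the lower leg with the load: R2 ‖ R_L = 6.412 Ω.
Now apply the divider: V_out = 8.09 × 0.5108 = 4.133 V.

V_out ≈ 4.13 V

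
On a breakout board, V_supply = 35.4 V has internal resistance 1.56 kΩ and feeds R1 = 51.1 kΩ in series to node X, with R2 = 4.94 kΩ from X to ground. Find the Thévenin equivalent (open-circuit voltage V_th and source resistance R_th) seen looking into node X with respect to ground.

V_th ≈ 3.04 V, R_th ≈ 4.52 kΩ

R1' = 1.56 + 51.1 = 52.66 kΩ (source resistance + R1).
Open-circuit (no load on X): V_th = V_supply · R2/(R1' + R2) = 35.4 × 4.94/(52.66 + 4.94) = 3.036 V.
Looking into X with the source shorted: R_th = R1'·R2/(R1'+R2) = 52.66 × 4.94/57.60 = 4.516 kΩ.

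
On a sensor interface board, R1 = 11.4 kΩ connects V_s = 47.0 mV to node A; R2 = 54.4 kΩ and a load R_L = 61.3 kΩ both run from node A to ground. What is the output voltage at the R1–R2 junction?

R2 ‖ R_L = (54.4 × 61.3)/(54.4 + 61.3) = 28.82 kΩ.
Now apply the divider: V_out = 47.0 × 0.7166 = 33.68 mV.

V_out ≈ 33.7 mV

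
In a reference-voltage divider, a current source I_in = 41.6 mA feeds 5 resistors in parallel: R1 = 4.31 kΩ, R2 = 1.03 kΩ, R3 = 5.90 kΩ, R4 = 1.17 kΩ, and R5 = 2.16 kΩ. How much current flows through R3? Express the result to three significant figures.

I ≈ 2.62 mA

ΣG = 1/4.31 + 1/1.03 + 1/5.90 + 1/1.17 + 1/2.16 = 2.690.
By the current-divider rule, I = I_in · G_k/ΣG = 41.6 × 0.06301 = 2.621 mA.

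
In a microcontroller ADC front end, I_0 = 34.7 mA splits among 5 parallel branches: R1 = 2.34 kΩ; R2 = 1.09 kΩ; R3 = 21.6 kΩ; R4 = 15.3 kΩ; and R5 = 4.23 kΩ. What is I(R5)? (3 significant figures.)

I ≈ 4.85 mA

Conductances: ΣG = 1/2.34 + 1/1.09 + 1/21.6 + 1/15.3 + 1/4.23 = 1.693 (1/kΩ).
R5 takes the fraction G_k/ΣG = 0.2364/1.693 = 0.1397, so I = 34.7 × 0.1397 = 4.846 mA.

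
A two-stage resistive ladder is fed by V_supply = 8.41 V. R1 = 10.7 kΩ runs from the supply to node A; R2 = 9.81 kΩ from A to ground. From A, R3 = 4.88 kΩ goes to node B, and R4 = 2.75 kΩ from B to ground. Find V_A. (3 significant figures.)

V_A ≈ 2.41 V

Looking into the second stage from A: R3 + R4 = 7.630 kΩ appears in parallel with R2.
Effective lower resistance at A: R2 ‖ 7.630 = 4.292 kΩ.
V_A = 8.41 × 4.292/(10.7 + 4.292) = 2.408 V.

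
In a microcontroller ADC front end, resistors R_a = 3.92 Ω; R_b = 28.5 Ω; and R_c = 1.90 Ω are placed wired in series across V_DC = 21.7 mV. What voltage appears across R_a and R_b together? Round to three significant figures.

V ≈ 20.5 mV

ΣR = 3.92 + 28.5 + 1.90 = 34.32 Ω.
R_{R_a..R_b} = 3.92 + 28.5 = 32.42 Ω.
Voltage divider: V = V_DC · (32.42 / 34.32) = 21.7 × 0.9446 = 20.50 mV.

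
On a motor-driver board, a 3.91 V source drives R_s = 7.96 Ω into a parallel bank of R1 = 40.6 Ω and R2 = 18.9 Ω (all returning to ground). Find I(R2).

I ≈ 0.128 A

Equivalent of the parallel group: R_p = 12.90 Ω.
V_A = 3.91 × 12.90/20.86 = 2.418 V.
Branch current I = V_A/R2 = 2.418/18.9 = 0.1279 A.
(Equivalently: I_total = 0.1875 A, then current-divider fraction G_k/ΣG = 0.6824.)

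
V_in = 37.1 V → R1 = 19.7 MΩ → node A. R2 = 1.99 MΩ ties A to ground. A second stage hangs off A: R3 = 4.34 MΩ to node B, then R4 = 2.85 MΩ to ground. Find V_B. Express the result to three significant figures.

V_B ≈ 1.08 V

Looking into the second stage from A: R3 + R4 = 7.190 MΩ appears in parallel with R2.
Effective lower resistance at A: R2 ‖ 7.190 = 1.559 MΩ.
V_A = 37.1 × 1.559/(19.7 + 1.559) = 2.720 V.
V_B = V_A × 0.3964 = 1.078 V.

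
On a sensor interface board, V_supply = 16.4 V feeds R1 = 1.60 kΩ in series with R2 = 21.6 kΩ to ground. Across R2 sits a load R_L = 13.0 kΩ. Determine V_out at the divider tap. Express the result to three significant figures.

The load sits in parallel with R2, giving an effective lower resistance R2' = R2·R_L/(R2+R_L) = 8.116 kΩ.
Now apply the divider: V_out = 16.4 × 0.8353 = 13.70 V.
(Unloaded it would be 15.3 V; the load pulls it down.)

V_out ≈ 13.7 V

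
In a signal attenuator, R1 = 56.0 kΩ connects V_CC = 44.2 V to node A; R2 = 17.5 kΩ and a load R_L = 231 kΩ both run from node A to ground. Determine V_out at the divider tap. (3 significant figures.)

V_out ≈ 9.95 V

R2 ‖ R_L = (17.5 × 231)/(17.5 + 231) = 16.27 kΩ.
Then V_out = V_CC · R2'/(R1 + R2') = 44.2 × 16.27/72.27 = 9.950 V.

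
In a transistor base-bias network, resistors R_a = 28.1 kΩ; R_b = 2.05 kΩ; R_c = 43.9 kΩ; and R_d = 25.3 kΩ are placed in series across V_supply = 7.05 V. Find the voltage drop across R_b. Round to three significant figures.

V ≈ 0.145 V

Series total: ΣR = 28.1 + 2.05 + 43.9 + 25.3 = 99.35 kΩ.
V = V_supply · R/ΣR = 7.05 × 0.02063 = 0.1455 V.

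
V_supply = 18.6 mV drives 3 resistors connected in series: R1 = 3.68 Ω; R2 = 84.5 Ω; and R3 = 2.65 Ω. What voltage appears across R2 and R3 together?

Total series resistance ΣR = 3.68 + 84.5 + 2.65 = 90.83 Ω.
R_{R2..R3} = 84.5 + 2.65 = 87.15 Ω.
Voltage divider: V = V_supply · (87.15 / 90.83) = 18.6 × 0.9595 = 17.85 mV.

V ≈ 17.8 mV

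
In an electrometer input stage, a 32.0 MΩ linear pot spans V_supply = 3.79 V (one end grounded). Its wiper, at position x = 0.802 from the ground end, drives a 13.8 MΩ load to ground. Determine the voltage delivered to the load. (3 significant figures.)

V_out ≈ 2.22 V

Lower segment x·R_p = 25.66 MΩ; upper segment (1−x)·R_p = 6.336 MΩ.
R_L loads the lower segment: effective lower R = 8.974 MΩ.
Loaded-divider output: V_out = 3.79 × 0.5862 = 2.222 V.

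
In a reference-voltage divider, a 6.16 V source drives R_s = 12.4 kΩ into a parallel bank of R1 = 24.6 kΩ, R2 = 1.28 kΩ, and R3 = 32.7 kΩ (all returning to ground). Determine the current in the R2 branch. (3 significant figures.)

Equivalent of the parallel group: R_p = 1.173 kΩ.
V_A by voltage divider: V_A = 6.16 × 1.173/(12.4 + 1.173) = 0.5324 V.
I(R2) = V_A / R2 = 0.5324/1.28 = 0.4159 mA.
(Check via current divider: I_total = 0.4538 mA; share G_k/ΣG = 0.9164 → same result.)

I ≈ 0.416 mA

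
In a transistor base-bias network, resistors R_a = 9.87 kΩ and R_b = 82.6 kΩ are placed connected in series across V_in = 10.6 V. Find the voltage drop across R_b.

Total series resistance ΣR = 9.87 + 82.6 = 92.47 kΩ.
Voltage divider: V = V_in · (82.60 / 92.47) = 10.6 × 0.8933 = 9.469 V.

V ≈ 9.47 V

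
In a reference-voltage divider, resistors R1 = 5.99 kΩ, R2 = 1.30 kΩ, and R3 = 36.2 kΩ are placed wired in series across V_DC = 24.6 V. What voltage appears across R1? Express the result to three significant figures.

Series total: ΣR = 5.99 + 1.30 + 36.2 = 43.49 kΩ.
By the voltage-divider rule, V = 24.6 × 5.990/43.49 = 3.388 V.

V ≈ 3.39 V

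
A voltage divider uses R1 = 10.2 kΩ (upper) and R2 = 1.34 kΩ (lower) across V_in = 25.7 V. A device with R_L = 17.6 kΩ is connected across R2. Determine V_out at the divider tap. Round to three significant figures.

First combine the lower leg with the load: R2 ‖ R_L = 1.245 kΩ.
Then V_out = V_in · R2'/(R1 + R2') = 25.7 × 1.245/11.45 = 2.796 V.

V_out ≈ 2.80 V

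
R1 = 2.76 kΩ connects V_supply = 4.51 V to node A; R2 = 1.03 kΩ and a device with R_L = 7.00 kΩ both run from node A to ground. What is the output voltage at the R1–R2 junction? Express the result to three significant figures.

V_out ≈ 1.11 V

R2 ‖ R_L = (1.03 × 7.00)/(1.03 + 7.00) = 0.8979 kΩ.
Now apply the divider: V_out = 4.51 × 0.2455 = 1.107 V.
(Unloaded it would be 1.23 V; the load pulls it down.)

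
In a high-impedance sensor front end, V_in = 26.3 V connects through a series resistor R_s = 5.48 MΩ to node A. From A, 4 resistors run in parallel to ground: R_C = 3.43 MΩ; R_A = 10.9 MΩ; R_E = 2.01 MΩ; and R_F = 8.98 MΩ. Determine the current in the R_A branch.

I ≈ 0.375 µA

Combine the parallel branches: R_p = (1/3.43 + 1/10.9 + 1/2.01 + 1/8.98)⁻¹ = 1.008 MΩ.
V_A by voltage divider: V_A = 26.3 × 1.008/(5.48 + 1.008) = 4.086 V.
Branch current I = V_A/R_A = 4.086/10.9 = 0.3748 µA.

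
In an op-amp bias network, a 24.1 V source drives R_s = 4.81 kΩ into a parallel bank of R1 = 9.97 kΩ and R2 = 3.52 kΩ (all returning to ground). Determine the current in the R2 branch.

I ≈ 2.40 mA

Equivalent of the parallel group: R_p = 2.602 kΩ.
V_A = 24.1 × 2.602/7.412 = 8.459 V.
Branch current I = V_A/R2 = 8.459/3.52 = 2.403 mA.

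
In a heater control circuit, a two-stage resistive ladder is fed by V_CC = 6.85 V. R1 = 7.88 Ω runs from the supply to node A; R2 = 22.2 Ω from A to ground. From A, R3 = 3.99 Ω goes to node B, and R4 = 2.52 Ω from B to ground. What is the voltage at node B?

V_B ≈ 1.03 V

The second stage (R3 + R4 = 6.510 Ω) loads node A in parallel with R2.
R2 ‖ (R3+R4) = 5.034 Ω.
V_A = 6.85 × 5.034/(7.88 + 5.034) = 2.670 V.
Stage 2 is unloaded, so V_B = V_A · R4/(R3+R4) = 2.670 × 2.52/6.510 = 1.034 V.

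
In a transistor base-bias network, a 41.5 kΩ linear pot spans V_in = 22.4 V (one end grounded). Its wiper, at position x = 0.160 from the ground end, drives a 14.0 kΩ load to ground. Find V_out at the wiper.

The pot divides into 34.86 kΩ above the wiper and 6.640 kΩ below.
Lower segment in parallel with the load: 6.640 ‖ 14.0 = 4.504 kΩ.
Loaded-divider output: V_out = 22.4 × 0.1144 = 2.563 V.
(Unloaded: V_out = x·V_in = 3.58 V.)

V_out ≈ 2.56 V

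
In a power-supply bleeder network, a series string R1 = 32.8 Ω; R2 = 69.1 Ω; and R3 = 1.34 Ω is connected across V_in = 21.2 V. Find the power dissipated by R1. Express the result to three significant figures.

ΣR = 103.2 Ω → I = 21.2/103.2 = 0.2053 A.
P = I²R = 0.04217 × 32.8 = 1.383 W.

P ≈ 1.38 W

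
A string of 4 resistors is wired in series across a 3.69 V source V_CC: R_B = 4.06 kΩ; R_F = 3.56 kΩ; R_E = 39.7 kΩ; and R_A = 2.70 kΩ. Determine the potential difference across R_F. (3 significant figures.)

V ≈ 0.263 V

Total series resistance ΣR = 4.06 + 3.56 + 39.7 + 2.70 = 50.02 kΩ.
V = V_CC · R/ΣR = 3.69 × 0.07117 = 0.2626 V.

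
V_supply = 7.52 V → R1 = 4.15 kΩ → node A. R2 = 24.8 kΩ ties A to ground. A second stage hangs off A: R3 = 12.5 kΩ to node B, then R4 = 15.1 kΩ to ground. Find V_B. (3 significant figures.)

Looking into the second stage from A: R3 + R4 = 27.60 kΩ appears in parallel with R2.
Effective lower resistance at A: R2 ‖ 27.60 = 13.06 kΩ.
First divider: V_A = V_supply · 13.06/(4.15 + 13.06) = 5.707 V.
Then the unloaded second divider: V_B = V_A × R4/(R3+R4) = 5.707 × 0.5471 = 3.122 V.

V_B ≈ 3.12 V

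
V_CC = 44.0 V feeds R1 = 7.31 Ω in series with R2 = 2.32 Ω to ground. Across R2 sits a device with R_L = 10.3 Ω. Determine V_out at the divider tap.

V_out ≈ 9.05 V

R2 ‖ R_L = (2.32 × 10.3)/(2.32 + 10.3) = 1.894 Ω.
Now apply the divider: V_out = 44.0 × 0.2057 = 9.052 V.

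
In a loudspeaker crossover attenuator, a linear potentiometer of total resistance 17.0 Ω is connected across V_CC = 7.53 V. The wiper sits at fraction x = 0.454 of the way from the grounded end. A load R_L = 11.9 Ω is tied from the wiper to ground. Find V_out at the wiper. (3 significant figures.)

V_out ≈ 2.52 V

Split the track: R_lower = x·R_p = 7.718 Ω, R_upper = (1−x)·R_p = 9.282 Ω.
(x·R_p) ‖ R_L = 4.682 Ω.
V_out = 7.53 × 4.682/(9.282 + 4.682) = 2.525 V.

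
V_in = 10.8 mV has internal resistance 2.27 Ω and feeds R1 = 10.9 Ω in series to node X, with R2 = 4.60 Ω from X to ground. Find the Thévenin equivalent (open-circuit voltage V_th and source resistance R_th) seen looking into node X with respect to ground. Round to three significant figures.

R1' = 2.27 + 10.9 = 13.17 Ω (source resistance + R1).
V_th is the unloaded tap voltage: V_in · R2/(R1'+R2) = 10.8 × 0.2589 = 2.796 mV.
Zeroing V_in shorts the top of R1' to ground, so R_th = R1' ‖ R2 = 3.409 Ω.

V_th ≈ 2.80 mV, R_th ≈ 3.41 Ω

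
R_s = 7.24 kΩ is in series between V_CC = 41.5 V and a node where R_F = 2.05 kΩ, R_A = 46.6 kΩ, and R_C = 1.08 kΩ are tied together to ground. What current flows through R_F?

I ≈ 1.78 mA

Equivalent of the parallel group: R_p = 0.6968 kΩ.
V_A = 41.5 × 0.6968/7.937 = 3.643 V.
Branch current I = V_A/R_F = 3.643/2.05 = 1.777 mA.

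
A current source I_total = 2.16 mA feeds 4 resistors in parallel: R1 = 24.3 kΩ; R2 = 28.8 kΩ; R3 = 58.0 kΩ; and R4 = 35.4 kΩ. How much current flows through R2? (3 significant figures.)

I ≈ 0.618 mA

Total conductance ΣG = 1/24.3 + 1/28.8 + 1/58.0 + 1/35.4 = 0.1214 (units of 1/kΩ).
By the current-divider rule, I = I_total · G_k/ΣG = 2.16 × 0.2861 = 0.6180 mA.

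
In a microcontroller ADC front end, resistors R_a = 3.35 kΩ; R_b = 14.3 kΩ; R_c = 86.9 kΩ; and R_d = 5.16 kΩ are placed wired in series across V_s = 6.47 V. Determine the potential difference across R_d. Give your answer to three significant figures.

V ≈ 0.304 V

Total series resistance ΣR = 3.35 + 14.3 + 86.9 + 5.16 = 109.7 kΩ.
By the voltage-divider rule, V = 6.47 × 5.160/109.7 = 0.3043 V.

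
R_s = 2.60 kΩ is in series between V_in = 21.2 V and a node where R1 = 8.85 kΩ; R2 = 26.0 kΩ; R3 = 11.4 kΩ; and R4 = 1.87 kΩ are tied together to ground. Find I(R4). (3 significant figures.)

Combine the parallel branches: R_p = (1/8.85 + 1/26.0 + 1/11.4 + 1/1.87)⁻¹ = 1.292 kΩ.
V_A = 21.2 × 1.292/3.892 = 7.038 V.
Branch current I = V_A/R4 = 7.038/1.87 = 3.764 mA.
(Equivalently: I_total = 5.447 mA, then current-divider fraction G_k/ΣG = 0.6910.)

I ≈ 3.76 mA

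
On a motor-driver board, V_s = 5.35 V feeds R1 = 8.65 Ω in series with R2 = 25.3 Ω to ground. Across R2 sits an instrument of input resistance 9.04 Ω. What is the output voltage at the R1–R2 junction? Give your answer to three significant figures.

V_out ≈ 2.33 V

The load sits in parallel with R2, giving an effective lower resistance R2' = R2·R_L/(R2+R_L) = 6.660 Ω.
Voltage divider with the loaded lower leg: V_out = 5.35 × 6.660/(8.65 + 6.660) = 5.35 × 0.4350 = 2.327 V.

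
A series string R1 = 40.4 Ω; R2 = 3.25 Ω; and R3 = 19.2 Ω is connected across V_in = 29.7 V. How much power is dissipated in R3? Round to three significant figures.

P ≈ 4.29 W

The common current is I = 29.7/62.85 = 0.4726 A.
V(R3) = I·R = 9.073 V; P = V·I = 9.073 × 0.4726 = 4.287 W.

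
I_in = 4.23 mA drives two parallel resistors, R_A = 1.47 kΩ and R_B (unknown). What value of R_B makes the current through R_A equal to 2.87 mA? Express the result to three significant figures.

Two-branch current divider: I_A = I_in · R_B/(R_A + R_B).
2.87/4.23 = R_B/(R_A + R_B) → R_B = R_A · (0.6785)/(1 − 0.6785) = 1.47 × 2.110 = 3.102 kΩ.

R_B ≈ 3.10 kΩ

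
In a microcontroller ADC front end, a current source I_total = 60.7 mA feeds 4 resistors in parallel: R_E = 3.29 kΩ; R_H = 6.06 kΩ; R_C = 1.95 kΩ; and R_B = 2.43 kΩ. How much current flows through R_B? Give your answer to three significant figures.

I ≈ 17.9 mA

Total conductance ΣG = 1/3.29 + 1/6.06 + 1/1.95 + 1/2.43 = 1.393 (units of 1/kΩ).
Current divider: I(R_B) = I_total · G_k/ΣG = 60.7 × (0.4115/1.393) = 60.7 × 0.2954 = 17.93 mA.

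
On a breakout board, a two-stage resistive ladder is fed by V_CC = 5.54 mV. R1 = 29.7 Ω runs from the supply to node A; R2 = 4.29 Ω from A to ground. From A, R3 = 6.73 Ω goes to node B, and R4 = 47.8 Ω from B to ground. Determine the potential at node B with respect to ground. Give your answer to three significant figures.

The second stage (R3 + R4 = 54.53 Ω) loads node A in parallel with R2.
Effective lower resistance at A: R2 ‖ 54.53 = 3.977 Ω.
V_A = 5.54 × 3.977/(29.7 + 3.977) = 0.6542 mV.
V_B = V_A × 0.8766 = 0.5735 mV.

V_B ≈ 0.574 mV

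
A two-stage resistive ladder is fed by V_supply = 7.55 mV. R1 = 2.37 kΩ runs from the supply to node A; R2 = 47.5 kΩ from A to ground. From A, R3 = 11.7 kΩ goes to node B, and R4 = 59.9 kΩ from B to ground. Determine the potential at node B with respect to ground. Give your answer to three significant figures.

Looking into the second stage from A: R3 + R4 = 71.60 kΩ appears in parallel with R2.
R2 ‖ (R3+R4) = 28.56 kΩ.
V_A = 7.55 × 28.56/(2.37 + 28.56) = 6.971 mV.
Then the unloaded second divider: V_B = V_A × R4/(R3+R4) = 6.971 × 0.8366 = 5.832 mV.

V_B ≈ 5.83 mV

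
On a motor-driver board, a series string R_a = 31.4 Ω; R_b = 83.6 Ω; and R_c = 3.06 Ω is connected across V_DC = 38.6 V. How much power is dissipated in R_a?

Series current I = V_DC/ΣR = 38.6/118.1 = 0.3270 A.
P = I²R = 0.1069 × 31.4 = 3.357 W.

P ≈ 3.36 W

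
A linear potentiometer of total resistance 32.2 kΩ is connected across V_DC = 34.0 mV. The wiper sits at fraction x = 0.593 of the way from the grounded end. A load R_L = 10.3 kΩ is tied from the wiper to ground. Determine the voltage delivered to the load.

V_out ≈ 11.5 mV

Lower segment x·R_p = 19.09 kΩ; upper segment (1−x)·R_p = 13.11 kΩ.
R_L loads the lower segment: effective lower R = 6.691 kΩ.
Then V_out = V_DC · 6.691/(13.11 + 6.691) = 11.49 mV.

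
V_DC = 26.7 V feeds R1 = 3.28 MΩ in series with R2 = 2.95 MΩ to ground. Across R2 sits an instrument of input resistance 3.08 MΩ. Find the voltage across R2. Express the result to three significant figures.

V_out ≈ 8.40 V

R2 ‖ R_L = (2.95 × 3.08)/(2.95 + 3.08) = 1.507 MΩ.
Now apply the divider: V_out = 26.7 × 0.3148 = 8.405 V.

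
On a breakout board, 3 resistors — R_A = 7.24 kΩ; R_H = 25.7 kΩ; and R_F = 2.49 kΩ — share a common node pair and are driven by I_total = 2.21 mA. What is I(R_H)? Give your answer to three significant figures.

I ≈ 0.149 mA

Total conductance ΣG = 1/7.24 + 1/25.7 + 1/2.49 = 0.5786 (units of 1/kΩ).
By the current-divider rule, I = I_total · G_k/ΣG = 2.21 × 0.06724 = 0.1486 mA.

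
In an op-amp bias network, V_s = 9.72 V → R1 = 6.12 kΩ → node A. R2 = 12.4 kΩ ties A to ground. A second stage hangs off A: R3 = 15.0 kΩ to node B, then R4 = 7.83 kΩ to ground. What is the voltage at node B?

Looking into the second stage from A: R3 + R4 = 22.83 kΩ appears in parallel with R2.
Effective lower resistance at A: R2 ‖ 22.83 = 8.036 kΩ.
V_A = 9.72 × 8.036/(6.12 + 8.036) = 5.518 V.
Then the unloaded second divider: V_B = V_A × R4/(R3+R4) = 5.518 × 0.3430 = 1.892 V.

V_B ≈ 1.89 V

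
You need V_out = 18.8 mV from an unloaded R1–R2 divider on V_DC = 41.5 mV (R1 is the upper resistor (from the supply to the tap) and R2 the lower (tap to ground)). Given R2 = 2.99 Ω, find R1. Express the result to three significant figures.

V_out/V_DC = R2/(R1+R2) = 0.4530.
So R1 = R2 · (V_DC/V_out − 1) = 2.99 × (41.5/18.8 − 1) = 2.99 × 1.207 = 3.610 Ω.

R1 ≈ 3.61 Ω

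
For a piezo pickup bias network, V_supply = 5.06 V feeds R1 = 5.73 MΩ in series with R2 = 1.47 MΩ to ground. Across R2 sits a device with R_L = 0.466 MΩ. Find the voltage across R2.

First combine the lower leg with the load: R2 ‖ R_L = 0.3538 MΩ.
Then V_out = V_supply · R2'/(R1 + R2') = 5.06 × 0.3538/6.084 = 0.2943 V.

V_out ≈ 0.294 V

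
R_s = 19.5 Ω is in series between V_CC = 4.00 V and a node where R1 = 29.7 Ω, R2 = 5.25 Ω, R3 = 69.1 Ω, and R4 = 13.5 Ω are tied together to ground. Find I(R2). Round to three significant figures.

I ≈ 0.107 A

Equivalent of the parallel group: R_p = 3.198 Ω.
V_A = 4.00 × 3.198/22.70 = 0.5636 V.
I(R2) = V_A / R2 = 0.5636/5.25 = 0.1073 A.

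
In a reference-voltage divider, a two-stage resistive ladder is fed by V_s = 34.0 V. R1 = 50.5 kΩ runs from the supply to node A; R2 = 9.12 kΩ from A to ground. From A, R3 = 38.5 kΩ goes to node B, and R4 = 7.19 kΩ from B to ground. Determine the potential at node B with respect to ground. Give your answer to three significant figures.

V_B ≈ 0.700 V

Looking into the second stage from A: R3 + R4 = 45.69 kΩ appears in parallel with R2.
R2 ‖ (R3+R4) = 7.602 kΩ.
So V_A = 34.0 × 0.1308 = 4.449 V.
V_B = V_A × 0.1574 = 0.7001 V.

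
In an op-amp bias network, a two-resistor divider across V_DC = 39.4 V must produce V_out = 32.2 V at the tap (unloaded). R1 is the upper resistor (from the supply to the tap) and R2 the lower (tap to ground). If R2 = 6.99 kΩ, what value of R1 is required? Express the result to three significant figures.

R1 ≈ 1.56 kΩ

The divider ratio is R2/(R1+R2) = 32.2/39.4 = 0.8173.
So R1 = R2 · (V_DC/V_out − 1) = 6.99 × (39.4/32.2 − 1) = 6.99 × 0.2236 = 1.563 kΩ.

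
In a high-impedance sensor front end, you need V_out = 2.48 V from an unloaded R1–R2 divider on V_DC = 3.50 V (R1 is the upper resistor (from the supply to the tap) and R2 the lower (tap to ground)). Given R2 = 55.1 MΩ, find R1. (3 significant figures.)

The divider ratio is R2/(R1+R2) = 2.48/3.50 = 0.7086.
Rearranging, R1 = R2·(1−k)/k = 55.1 × 0.4113 = 22.66 MΩ.

R1 ≈ 22.7 MΩ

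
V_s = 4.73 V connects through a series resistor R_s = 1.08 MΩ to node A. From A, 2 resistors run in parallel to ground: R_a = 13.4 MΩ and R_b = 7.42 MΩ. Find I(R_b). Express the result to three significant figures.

I ≈ 0.520 µA

Parallel bank: R_p = 1/(1/13.4 + 1/7.42) = 4.776 MΩ.
V_A = 4.73 × 4.776/5.856 = 3.858 V.
Branch current I = V_A/R_b = 3.858/7.42 = 0.5199 µA.
(Check via current divider: I_total = 0.8078 µA; share G_k/ΣG = 0.6436 → same result.)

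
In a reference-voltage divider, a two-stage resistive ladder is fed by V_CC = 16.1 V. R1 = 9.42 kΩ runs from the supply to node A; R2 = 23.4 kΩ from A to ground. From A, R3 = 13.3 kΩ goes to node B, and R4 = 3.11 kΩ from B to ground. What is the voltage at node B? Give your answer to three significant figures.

Looking into the second stage from A: R3 + R4 = 16.41 kΩ appears in parallel with R2.
R2 ‖ (R3+R4) = 9.646 kΩ.
V_A = 16.1 × 9.646/(9.42 + 9.646) = 8.145 V.
Then the unloaded second divider: V_B = V_A × R4/(R3+R4) = 8.145 × 0.1895 = 1.544 V.

V_B ≈ 1.54 V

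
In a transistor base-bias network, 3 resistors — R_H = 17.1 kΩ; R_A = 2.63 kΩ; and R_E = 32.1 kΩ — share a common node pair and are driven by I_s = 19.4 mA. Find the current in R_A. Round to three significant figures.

Conductances: ΣG = 1/17.1 + 1/2.63 + 1/32.1 = 0.4699 (1/kΩ).
R_A takes the fraction G_k/ΣG = 0.3802/0.4699 = 0.8092, so I = 19.4 × 0.8092 = 15.70 mA.

I ≈ 15.7 mA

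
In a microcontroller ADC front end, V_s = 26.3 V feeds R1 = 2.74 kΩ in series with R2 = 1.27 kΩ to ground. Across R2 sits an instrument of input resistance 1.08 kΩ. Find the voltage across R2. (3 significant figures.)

R2 ‖ R_L = (1.27 × 1.08)/(1.27 + 1.08) = 0.5837 kΩ.
Now apply the divider: V_out = 26.3 × 0.1756 = 4.618 V.

V_out ≈ 4.62 V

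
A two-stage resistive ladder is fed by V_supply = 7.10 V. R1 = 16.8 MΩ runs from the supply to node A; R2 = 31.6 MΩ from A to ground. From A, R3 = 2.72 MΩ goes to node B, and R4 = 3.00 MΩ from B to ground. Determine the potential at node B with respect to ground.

The second stage (R3 + R4 = 5.720 MΩ) loads node A in parallel with R2.
Effective lower resistance at A: R2 ‖ 5.720 = 4.843 MΩ.
V_A = 7.10 × 4.843/(16.8 + 4.843) = 1.589 V.
Then the unloaded second divider: V_B = V_A × R4/(R3+R4) = 1.589 × 0.5245 = 0.8333 V.

V_B ≈ 0.833 V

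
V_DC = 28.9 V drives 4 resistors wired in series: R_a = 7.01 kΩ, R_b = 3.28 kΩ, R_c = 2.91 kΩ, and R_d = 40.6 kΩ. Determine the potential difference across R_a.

Total series resistance ΣR = 7.01 + 3.28 + 2.91 + 40.6 = 53.80 kΩ.
Voltage divider: V = V_DC · (7.010 / 53.80) = 28.9 × 0.1303 = 3.766 V.

V ≈ 3.77 V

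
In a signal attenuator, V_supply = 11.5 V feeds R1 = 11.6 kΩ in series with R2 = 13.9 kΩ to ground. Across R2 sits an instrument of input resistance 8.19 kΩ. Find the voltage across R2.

V_out ≈ 3.54 V

R2 ‖ R_L = (13.9 × 8.19)/(13.9 + 8.19) = 5.154 kΩ.
Then V_out = V_supply · R2'/(R1 + R2') = 11.5 × 5.154/16.75 = 3.537 V.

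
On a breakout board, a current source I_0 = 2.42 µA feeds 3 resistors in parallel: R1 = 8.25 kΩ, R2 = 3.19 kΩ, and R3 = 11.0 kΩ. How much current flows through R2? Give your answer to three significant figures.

I ≈ 1.44 µA

Total conductance ΣG = 1/8.25 + 1/3.19 + 1/11.0 = 0.5256 (units of 1/kΩ).
Current divider: I(R2) = I_0 · G_k/ΣG = 2.42 × (0.3135/0.5256) = 2.42 × 0.5964 = 1.443 µA.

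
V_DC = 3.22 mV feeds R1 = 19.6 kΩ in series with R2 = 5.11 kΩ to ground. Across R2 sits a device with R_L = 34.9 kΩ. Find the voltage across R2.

R2 ‖ R_L = (5.11 × 34.9)/(5.11 + 34.9) = 4.457 kΩ.
Then V_out = V_DC · R2'/(R1 + R2') = 3.22 × 4.457/24.06 = 0.5966 mV.

V_out ≈ 0.597 mV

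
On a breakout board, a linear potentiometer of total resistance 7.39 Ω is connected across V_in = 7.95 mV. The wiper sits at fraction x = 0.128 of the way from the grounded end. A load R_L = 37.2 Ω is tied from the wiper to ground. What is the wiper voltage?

The pot divides into 6.444 Ω above the wiper and 0.9459 Ω below.
(x·R_p) ‖ R_L = 0.9225 Ω.
V_out = 7.95 × 0.9225/(6.444 + 0.9225) = 0.9955 mV.
(Unloaded: V_out = x·V_in = 1.02 mV.)

V_out ≈ 0.996 mV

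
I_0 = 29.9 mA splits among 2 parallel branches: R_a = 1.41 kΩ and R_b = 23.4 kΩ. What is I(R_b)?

For two parallel branches, I_k = I_0 · (other R)/(sum of R).
I(R_b) = 29.9 × 1.41/(1.41 + 23.4) = 29.9 × 0.05683 = 1.699 mA.

I ≈ 1.70 mA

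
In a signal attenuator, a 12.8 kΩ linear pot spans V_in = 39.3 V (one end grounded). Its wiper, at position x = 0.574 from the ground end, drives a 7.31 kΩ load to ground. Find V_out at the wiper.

The pot divides into 5.453 kΩ above the wiper and 7.347 kΩ below.
Lower segment in parallel with the load: 7.347 ‖ 7.31 = 3.664 kΩ.
V_out = 39.3 × 3.664/(5.453 + 3.664) = 15.80 V.

V_out ≈ 15.8 V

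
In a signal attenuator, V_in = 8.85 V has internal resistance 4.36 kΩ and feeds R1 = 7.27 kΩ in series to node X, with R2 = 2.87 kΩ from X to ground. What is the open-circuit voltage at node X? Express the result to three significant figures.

R1' = 4.36 + 7.27 = 11.63 kΩ (source resistance + R1).
Open-circuit (no load on X): V_th = V_in · R2/(R1' + R2) = 8.85 × 2.87/(11.63 + 2.87) = 1.752 V.

V_th ≈ 1.75 V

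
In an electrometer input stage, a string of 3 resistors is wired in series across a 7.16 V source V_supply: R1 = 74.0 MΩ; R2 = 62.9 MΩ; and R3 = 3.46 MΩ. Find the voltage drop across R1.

Total series resistance ΣR = 74.0 + 62.9 + 3.46 = 140.4 MΩ.
Voltage divider: V = V_supply · (74.00 / 140.4) = 7.16 × 0.5272 = 3.775 V.

V ≈ 3.77 V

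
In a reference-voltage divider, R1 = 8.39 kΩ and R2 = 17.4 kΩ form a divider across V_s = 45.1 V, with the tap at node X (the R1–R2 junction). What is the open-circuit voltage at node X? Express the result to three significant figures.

With X open, the divider is unloaded: V_th = 45.1 × 17.4/25.79 = 30.43 V.

V_th ≈ 30.4 V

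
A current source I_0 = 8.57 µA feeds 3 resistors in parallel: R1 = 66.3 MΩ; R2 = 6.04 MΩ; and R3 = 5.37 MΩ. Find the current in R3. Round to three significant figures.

I ≈ 4.35 µA

Total conductance ΣG = 1/66.3 + 1/6.04 + 1/5.37 = 0.3669 (units of 1/MΩ).
Current divider: I(R3) = I_0 · G_k/ΣG = 8.57 × (0.1862/0.3669) = 8.57 × 0.5076 = 4.350 µA.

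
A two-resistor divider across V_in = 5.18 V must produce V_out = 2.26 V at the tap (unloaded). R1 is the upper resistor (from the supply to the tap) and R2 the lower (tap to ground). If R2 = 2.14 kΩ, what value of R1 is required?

The divider ratio is R2/(R1+R2) = 2.26/5.18 = 0.4363.
So R1 = R2 · (V_in/V_out − 1) = 2.14 × (5.18/2.26 − 1) = 2.14 × 1.292 = 2.765 kΩ.

R1 ≈ 2.76 kΩ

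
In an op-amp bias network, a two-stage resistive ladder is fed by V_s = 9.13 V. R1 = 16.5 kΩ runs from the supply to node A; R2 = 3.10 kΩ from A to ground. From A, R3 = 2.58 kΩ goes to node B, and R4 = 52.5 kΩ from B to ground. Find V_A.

The second stage (R3 + R4 = 55.08 kΩ) loads node A in parallel with R2.
R2 ‖ (R3+R4) = 2.935 kΩ.
V_A = 9.13 × 2.935/(16.5 + 2.935) = 1.379 V.

V_A ≈ 1.38 V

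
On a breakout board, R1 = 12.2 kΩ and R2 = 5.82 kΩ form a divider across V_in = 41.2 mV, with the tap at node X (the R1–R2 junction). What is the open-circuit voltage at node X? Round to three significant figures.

V_th ≈ 13.3 mV

V_th is the unloaded tap voltage: V_in · R2/(R1+R2) = 41.2 × 0.3230 = 13.31 mV.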